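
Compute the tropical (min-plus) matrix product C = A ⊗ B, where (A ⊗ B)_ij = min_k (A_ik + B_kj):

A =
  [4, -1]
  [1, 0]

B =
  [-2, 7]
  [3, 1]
A ⊗ B =
  [2, 0]
  [-1, 1]

Apply the min-plus product entry-by-entry:
  C[0][0] = min over k of (A[0][0] + B[0][0] = 4 + -2 = 2, A[0][1] + B[1][0] = -1 + 3 = 2) = 2 (attained at k = 0)
  C[0][1] = min over k of (A[0][0] + B[0][1] = 4 + 7 = 11, A[0][1] + B[1][1] = -1 + 1 = 0) = 0 (attained at k = 1)
  C[1][0] = min over k of (A[1][0] + B[0][0] = 1 + -2 = -1, A[1][1] + B[1][0] = 0 + 3 = 3) = -1 (attained at k = 0)
  C[1][1] = min over k of (A[1][0] + B[0][1] = 1 + 7 = 8, A[1][1] + B[1][1] = 0 + 1 = 1) = 1 (attained at k = 1)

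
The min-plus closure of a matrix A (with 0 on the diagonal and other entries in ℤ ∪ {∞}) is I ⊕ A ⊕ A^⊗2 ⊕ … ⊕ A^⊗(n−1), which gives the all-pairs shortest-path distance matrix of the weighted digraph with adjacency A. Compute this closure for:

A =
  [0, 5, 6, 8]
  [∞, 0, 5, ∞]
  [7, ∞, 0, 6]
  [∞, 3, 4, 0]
Closure =
  [0, 5, 6, 8]
  [12, 0, 5, 11]
  [7, 9, 0, 6]
  [11, 3, 4, 0]

This is the Floyd-Warshall all-pairs shortest-path computation. For each intermediate vertex k = 0, 1, …, 3, update dist[i][j] ← min(dist[i][j], dist[i][k] + dist[k][j]). The final matrix gives, for each (i, j), the minimum total weight of any directed path from i to j (possibly empty when i = j).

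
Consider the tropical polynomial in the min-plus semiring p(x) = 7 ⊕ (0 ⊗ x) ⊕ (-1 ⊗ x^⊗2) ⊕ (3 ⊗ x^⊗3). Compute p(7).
p(7) = 7

A tropical monomial a ⊗ x^⊗i evaluates to a + i · x. Evaluating each term at x = 7:
  Term 0 contributes 7 + 0 · 7 = 7
  Term 1 contributes 0 + 1 · 7 = 7
  Term 2 contributes -1 + 2 · 7 = 13
  Term 3 contributes 3 + 3 · 7 = 24
p(7) = ⊕ of these = min[7, 7, 13, 24] = 7.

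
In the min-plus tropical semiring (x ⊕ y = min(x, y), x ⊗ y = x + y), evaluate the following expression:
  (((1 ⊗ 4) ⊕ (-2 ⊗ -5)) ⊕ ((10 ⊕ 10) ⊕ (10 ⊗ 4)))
(((1 ⊗ 4) ⊕ (-2 ⊗ -5)) ⊕ ((10 ⊕ 10) ⊕ (10 ⊗ 4))) = -7

Expand innermost to outermost. Recall ⊕ takes the minimum of its arguments and ⊗ takes their sum. Working out the expression (((1 ⊗ 4) ⊕ (-2 ⊗ -5)) ⊕ ((10 ⊕ 10) ⊕ (10 ⊗ 4))) gives -7.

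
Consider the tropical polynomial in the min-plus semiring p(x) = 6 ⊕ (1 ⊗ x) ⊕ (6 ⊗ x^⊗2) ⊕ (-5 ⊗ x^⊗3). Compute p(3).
p(3) = 4

A tropical monomial a ⊗ x^⊗i evaluates to a + i · x. Evaluating each term at x = 3:
  Term 0 contributes 6 + 0 · 3 = 6
  Term 1 contributes 1 + 1 · 3 = 4
  Term 2 contributes 6 + 2 · 3 = 12
  Term 3 contributes -5 + 3 · 3 = 4
p(3) = ⊕ of these = min[6, 4, 12, 4] = 4.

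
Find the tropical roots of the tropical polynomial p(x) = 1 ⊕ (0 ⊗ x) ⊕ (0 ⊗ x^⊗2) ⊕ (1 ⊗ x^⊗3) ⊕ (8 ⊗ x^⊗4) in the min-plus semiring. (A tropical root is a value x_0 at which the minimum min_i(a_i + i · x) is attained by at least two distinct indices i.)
Roots: {-7, -1, 0, 1}

Each tropical root is a break point of the lower envelope of the lines y = a_i + i · x (there are 5 lines, with slopes 0, 1, ..., 4). Only the lines that attain the minimum somewhere contribute to roots; other lines are dominated. Here the surviving (envelope) indices are i = 4, i = 3, i = 2, i = 1, i = 0.
Intersections between consecutive envelope lines give the roots: for adjacent envelope indices i < j the intersection is x = (a_i − a_j) / (j − i). Reading off the sorted break points: {-7, -1, 0, 1}.
Verification: at each break x_0, at least two indices attain the minimum of min_i(a_i + i · x_0).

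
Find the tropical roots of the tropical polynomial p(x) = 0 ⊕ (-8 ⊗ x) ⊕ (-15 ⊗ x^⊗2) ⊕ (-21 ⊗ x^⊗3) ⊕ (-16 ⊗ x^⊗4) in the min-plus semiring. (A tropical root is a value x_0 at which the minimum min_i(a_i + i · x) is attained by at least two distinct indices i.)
Roots: {-5, 6, 7, 8}

Each tropical root is a break point of the lower envelope of the lines y = a_i + i · x (there are 5 lines, with slopes 0, 1, ..., 4). Only the lines that attain the minimum somewhere contribute to roots; other lines are dominated. Here the surviving (envelope) indices are i = 4, i = 3, i = 2, i = 1, i = 0.
Intersections between consecutive envelope lines give the roots: for adjacent envelope indices i < j the intersection is x = (a_i − a_j) / (j − i). Reading off the sorted break points: {-5, 6, 7, 8}.
Verification: at each break x_0, at least two indices attain the minimum of min_i(a_i + i · x_0).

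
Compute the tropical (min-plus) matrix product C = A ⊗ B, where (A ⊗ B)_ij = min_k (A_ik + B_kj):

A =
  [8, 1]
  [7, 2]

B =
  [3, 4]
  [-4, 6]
A ⊗ B =
  [-3, 7]
  [-2, 8]

Apply the min-plus product entry-by-entry:
  C[0][0] = min over k of (A[0][0] + B[0][0] = 8 + 3 = 11, A[0][1] + B[1][0] = 1 + -4 = -3) = -3 (attained at k = 1)
  C[0][1] = min over k of (A[0][0] + B[0][1] = 8 + 4 = 12, A[0][1] + B[1][1] = 1 + 6 = 7) = 7 (attained at k = 1)
  C[1][0] = min over k of (A[1][0] + B[0][0] = 7 + 3 = 10, A[1][1] + B[1][0] = 2 + -4 = -2) = -2 (attained at k = 1)
  C[1][1] = min over k of (A[1][0] + B[0][1] = 7 + 4 = 11, A[1][1] + B[1][1] = 2 + 6 = 8) = 8 (attained at k = 1)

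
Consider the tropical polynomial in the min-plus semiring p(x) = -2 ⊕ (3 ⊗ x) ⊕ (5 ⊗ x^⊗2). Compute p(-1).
p(-1) = -2

A tropical monomial a ⊗ x^⊗i evaluates to a + i · x. Evaluating each term at x = -1:
  Term 0 contributes -2 + 0 · -1 = -2
  Term 1 contributes 3 + 1 · -1 = 2
  Term 2 contributes 5 + 2 · -1 = 3
p(-1) = ⊕ of these = min[-2, 2, 3] = -2.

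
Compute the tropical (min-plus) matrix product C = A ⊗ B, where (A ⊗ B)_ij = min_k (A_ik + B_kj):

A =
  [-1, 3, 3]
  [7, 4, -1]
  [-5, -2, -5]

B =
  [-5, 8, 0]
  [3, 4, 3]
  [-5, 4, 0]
A ⊗ B =
  [-6, 7, -1]
  [-6, 3, -1]
  [-10, -1, -5]

Apply the min-plus product entry-by-entry:
  C[0][0] = min over k of (A[0][0] + B[0][0] = -1 + -5 = -6, A[0][1] + B[1][0] = 3 + 3 = 6, A[0][2] + B[2][0] = 3 + -5 = -2) = -6 (attained at k = 0)
  C[0][1] = min over k of (A[0][0] + B[0][1] = -1 + 8 = 7, A[0][1] + B[1][1] = 3 + 4 = 7, A[0][2] + B[2][1] = 3 + 4 = 7) = 7 (attained at k = 0)
  C[0][2] = min over k of (A[0][0] + B[0][2] = -1 + 0 = -1, A[0][1] + B[1][2] = 3 + 3 = 6, A[0][2] + B[2][2] = 3 + 0 = 3) = -1 (attained at k = 0)
  C[1][0] = min over k of (A[1][0] + B[0][0] = 7 + -5 = 2, A[1][1] + B[1][0] = 4 + 3 = 7, A[1][2] + B[2][0] = -1 + -5 = -6) = -6 (attained at k = 2)
  C[1][1] = min over k of (A[1][0] + B[0][1] = 7 + 8 = 15, A[1][1] + B[1][1] = 4 + 4 = 8, A[1][2] + B[2][1] = -1 + 4 = 3) = 3 (attained at k = 2)
  C[1][2] = min over k of (A[1][0] + B[0][2] = 7 + 0 = 7, A[1][1] + B[1][2] = 4 + 3 = 7, A[1][2] + B[2][2] = -1 + 0 = -1) = -1 (attained at k = 2)
  C[2][0] = min over k of (A[2][0] + B[0][0] = -5 + -5 = -10, A[2][1] + B[1][0] = -2 + 3 = 1, A[2][2] + B[2][0] = -5 + -5 = -10) = -10 (attained at k = 0)
  C[2][1] = min over k of (A[2][0] + B[0][1] = -5 + 8 = 3, A[2][1] + B[1][1] = -2 + 4 = 2, A[2][2] + B[2][1] = -5 + 4 = -1) = -1 (attained at k = 2)
  C[2][2] = min over k of (A[2][0] + B[0][2] = -5 + 0 = -5, A[2][1] + B[1][2] = -2 + 3 = 1, A[2][2] + B[2][2] = -5 + 0 = -5) = -5 (attained at k = 0)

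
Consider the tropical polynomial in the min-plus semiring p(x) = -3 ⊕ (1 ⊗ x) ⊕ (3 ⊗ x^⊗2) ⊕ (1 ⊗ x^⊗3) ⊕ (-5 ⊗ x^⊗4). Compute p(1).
p(1) = -3

A tropical monomial a ⊗ x^⊗i evaluates to a + i · x. Evaluating each term at x = 1:
  Term 0 contributes -3 + 0 · 1 = -3
  Term 1 contributes 1 + 1 · 1 = 2
  Term 2 contributes 3 + 2 · 1 = 5
  Term 3 contributes 1 + 3 · 1 = 4
  Term 4 contributes -5 + 4 · 1 = -1
p(1) = ⊕ of these = min[-3, 2, 5, 4, -1] = -3.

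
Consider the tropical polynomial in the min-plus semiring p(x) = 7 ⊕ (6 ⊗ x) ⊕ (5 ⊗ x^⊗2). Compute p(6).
p(6) = 7

A tropical monomial a ⊗ x^⊗i evaluates to a + i · x. Evaluating each term at x = 6:
  Term 0 contributes 7 + 0 · 6 = 7
  Term 1 contributes 6 + 1 · 6 = 12
  Term 2 contributes 5 + 2 · 6 = 17
p(6) = ⊕ of these = min[7, 12, 17] = 7.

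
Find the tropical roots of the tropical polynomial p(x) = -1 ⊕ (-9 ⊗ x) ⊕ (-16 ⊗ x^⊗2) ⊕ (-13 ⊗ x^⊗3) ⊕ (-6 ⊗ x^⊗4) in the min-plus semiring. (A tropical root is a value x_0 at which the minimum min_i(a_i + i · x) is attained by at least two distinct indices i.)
Roots: {-7, -3, 7, 8}

Each tropical root is a break point of the lower envelope of the lines y = a_i + i · x (there are 5 lines, with slopes 0, 1, ..., 4). Only the lines that attain the minimum somewhere contribute to roots; other lines are dominated. Here the surviving (envelope) indices are i = 4, i = 3, i = 2, i = 1, i = 0.
Intersections between consecutive envelope lines give the roots: for adjacent envelope indices i < j the intersection is x = (a_i − a_j) / (j − i). Reading off the sorted break points: {-7, -3, 7, 8}.
Verification: at each break x_0, at least two indices attain the minimum of min_i(a_i + i · x_0).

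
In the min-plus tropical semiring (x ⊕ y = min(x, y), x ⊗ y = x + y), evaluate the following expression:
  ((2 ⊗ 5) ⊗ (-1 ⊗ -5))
((2 ⊗ 5) ⊗ (-1 ⊗ -5)) = 1

Expand innermost to outermost. Recall ⊕ takes the minimum of its arguments and ⊗ takes their sum. Working out the expression ((2 ⊗ 5) ⊗ (-1 ⊗ -5)) gives 1.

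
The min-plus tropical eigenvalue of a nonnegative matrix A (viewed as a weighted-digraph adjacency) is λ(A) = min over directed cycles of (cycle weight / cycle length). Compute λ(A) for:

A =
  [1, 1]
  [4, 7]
λ(A) = 1

Enumerate directed cycles and compute their means (weight / length). Sample:
  cycle 0 → 0: weight = 1, length = 1, mean = 1/1 ≈ 1.000
  cycle 1 → 1: weight = 7, length = 1, mean = 7/1 ≈ 7.000
  cycle 0 → 1 → 0: weight = 5, length = 2, mean = 5/2 ≈ 2.500
  cycle 1 → 0 → 1: weight = 5, length = 2, mean = 5/2 ≈ 2.500
Minimum mean = 1.000, attained e.g. along the cycle 0 → 0 with weight 1 and length 1. So λ(A) = 1/1 = 1.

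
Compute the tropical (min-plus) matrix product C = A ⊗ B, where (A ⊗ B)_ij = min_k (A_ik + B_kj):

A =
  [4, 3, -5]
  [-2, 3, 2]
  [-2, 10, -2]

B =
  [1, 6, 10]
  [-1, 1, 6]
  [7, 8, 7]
A ⊗ B =
  [2, 3, 2]
  [-1, 4, 8]
  [-1, 4, 5]

Apply the min-plus product entry-by-entry:
  C[0][0] = min over k of (A[0][0] + B[0][0] = 4 + 1 = 5, A[0][1] + B[1][0] = 3 + -1 = 2, A[0][2] + B[2][0] = -5 + 7 = 2) = 2 (attained at k = 1)
  C[0][1] = min over k of (A[0][0] + B[0][1] = 4 + 6 = 10, A[0][1] + B[1][1] = 3 + 1 = 4, A[0][2] + B[2][1] = -5 + 8 = 3) = 3 (attained at k = 2)
  C[0][2] = min over k of (A[0][0] + B[0][2] = 4 + 10 = 14, A[0][1] + B[1][2] = 3 + 6 = 9, A[0][2] + B[2][2] = -5 + 7 = 2) = 2 (attained at k = 2)
  C[1][0] = min over k of (A[1][0] + B[0][0] = -2 + 1 = -1, A[1][1] + B[1][0] = 3 + -1 = 2, A[1][2] + B[2][0] = 2 + 7 = 9) = -1 (attained at k = 0)
  C[1][1] = min over k of (A[1][0] + B[0][1] = -2 + 6 = 4, A[1][1] + B[1][1] = 3 + 1 = 4, A[1][2] + B[2][1] = 2 + 8 = 10) = 4 (attained at k = 0)
  C[1][2] = min over k of (A[1][0] + B[0][2] = -2 + 10 = 8, A[1][1] + B[1][2] = 3 + 6 = 9, A[1][2] + B[2][2] = 2 + 7 = 9) = 8 (attained at k = 0)
  C[2][0] = min over k of (A[2][0] + B[0][0] = -2 + 1 = -1, A[2][1] + B[1][0] = 10 + -1 = 9, A[2][2] + B[2][0] = -2 + 7 = 5) = -1 (attained at k = 0)
  C[2][1] = min over k of (A[2][0] + B[0][1] = -2 + 6 = 4, A[2][1] + B[1][1] = 10 + 1 = 11, A[2][2] + B[2][1] = -2 + 8 = 6) = 4 (attained at k = 0)
  C[2][2] = min over k of (A[2][0] + B[0][2] = -2 + 10 = 8, A[2][1] + B[1][2] = 10 + 6 = 16, A[2][2] + B[2][2] = -2 + 7 = 5) = 5 (attained at k = 2)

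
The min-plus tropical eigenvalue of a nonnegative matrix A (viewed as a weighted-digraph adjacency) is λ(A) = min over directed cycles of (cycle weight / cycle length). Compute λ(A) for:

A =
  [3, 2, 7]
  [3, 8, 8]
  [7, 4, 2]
λ(A) = 2

Enumerate directed cycles and compute their means (weight / length). Sample:
  cycle 0 → 0: weight = 3, length = 1, mean = 3/1 ≈ 3.000
  cycle 1 → 1: weight = 8, length = 1, mean = 8/1 ≈ 8.000
  cycle 2 → 2: weight = 2, length = 1, mean = 2/1 ≈ 2.000
  cycle 0 → 1 → 0: weight = 5, length = 2, mean = 5/2 ≈ 2.500
  cycle 0 → 2 → 0: weight = 14, length = 2, mean = 14/2 ≈ 7.000
  cycle 1 → 0 → 1: weight = 5, length = 2, mean = 5/2 ≈ 2.500
Minimum mean = 2.000, attained e.g. along the cycle 2 → 2 with weight 2 and length 1. So λ(A) = 2/1 = 2.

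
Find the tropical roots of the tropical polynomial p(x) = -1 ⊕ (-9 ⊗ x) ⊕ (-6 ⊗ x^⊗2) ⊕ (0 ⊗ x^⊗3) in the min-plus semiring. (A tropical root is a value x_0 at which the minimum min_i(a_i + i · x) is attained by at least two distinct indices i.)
Roots: {-6, -3, 8}

Each tropical root is a break point of the lower envelope of the lines y = a_i + i · x (there are 4 lines, with slopes 0, 1, ..., 3). Only the lines that attain the minimum somewhere contribute to roots; other lines are dominated. Here the surviving (envelope) indices are i = 3, i = 2, i = 1, i = 0.
Intersections between consecutive envelope lines give the roots: for adjacent envelope indices i < j the intersection is x = (a_i − a_j) / (j − i). Reading off the sorted break points: {-6, -3, 8}.
Verification: at each break x_0, at least two indices attain the minimum of min_i(a_i + i · x_0).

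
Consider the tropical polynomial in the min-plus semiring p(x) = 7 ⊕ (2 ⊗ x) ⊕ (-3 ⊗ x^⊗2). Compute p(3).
p(3) = 3

A tropical monomial a ⊗ x^⊗i evaluates to a + i · x. Evaluating each term at x = 3:
  Term 0 contributes 7 + 0 · 3 = 7
  Term 1 contributes 2 + 1 · 3 = 5
  Term 2 contributes -3 + 2 · 3 = 3
p(3) = ⊕ of these = min[7, 5, 3] = 3.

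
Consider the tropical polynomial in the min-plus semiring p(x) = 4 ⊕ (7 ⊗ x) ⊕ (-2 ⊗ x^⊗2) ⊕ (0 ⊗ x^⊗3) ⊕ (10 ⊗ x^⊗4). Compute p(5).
p(5) = 4

A tropical monomial a ⊗ x^⊗i evaluates to a + i · x. Evaluating each term at x = 5:
  Term 0 contributes 4 + 0 · 5 = 4
  Term 1 contributes 7 + 1 · 5 = 12
  Term 2 contributes -2 + 2 · 5 = 8
  Term 3 contributes 0 + 3 · 5 = 15
  Term 4 contributes 10 + 4 · 5 = 30
p(5) = ⊕ of these = min[4, 12, 8, 15, 30] = 4.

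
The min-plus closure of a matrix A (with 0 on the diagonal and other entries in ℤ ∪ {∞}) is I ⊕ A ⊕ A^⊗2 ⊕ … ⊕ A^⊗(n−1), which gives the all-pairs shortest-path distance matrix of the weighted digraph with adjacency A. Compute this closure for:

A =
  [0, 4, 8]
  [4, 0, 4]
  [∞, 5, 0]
Closure =
  [0, 4, 8]
  [4, 0, 4]
  [9, 5, 0]

This is the Floyd-Warshall all-pairs shortest-path computation. For each intermediate vertex k = 0, 1, …, 2, update dist[i][j] ← min(dist[i][j], dist[i][k] + dist[k][j]). The final matrix gives, for each (i, j), the minimum total weight of any directed path from i to j (possibly empty when i = j).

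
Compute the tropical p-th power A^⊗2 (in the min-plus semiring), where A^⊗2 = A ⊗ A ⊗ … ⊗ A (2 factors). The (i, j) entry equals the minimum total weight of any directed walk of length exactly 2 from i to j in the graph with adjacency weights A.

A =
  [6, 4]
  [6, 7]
A^⊗2 =
  [10, 10]
  [12, 10]

Each entry (A^⊗2)_ij equals the minimum over all length-2 walks i = v_0 → v_1 → … → v_2 = j of Σ_t A[v_t][v_{t+1}]. For example, for (i, j) = (0, 1) we minimise over 2 possible intermediate vertex sequences; the minimum is 10, attained along the walk 0 → 0 → 1.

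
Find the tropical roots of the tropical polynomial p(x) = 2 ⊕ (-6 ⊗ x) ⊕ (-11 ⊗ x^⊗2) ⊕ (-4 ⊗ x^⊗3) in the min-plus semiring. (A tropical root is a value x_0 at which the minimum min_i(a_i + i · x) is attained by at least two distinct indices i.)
Roots: {-7, 5, 8}

Each tropical root is a break point of the lower envelope of the lines y = a_i + i · x (there are 4 lines, with slopes 0, 1, ..., 3). Only the lines that attain the minimum somewhere contribute to roots; other lines are dominated. Here the surviving (envelope) indices are i = 3, i = 2, i = 1, i = 0.
Intersections between consecutive envelope lines give the roots: for adjacent envelope indices i < j the intersection is x = (a_i − a_j) / (j − i). Reading off the sorted break points: {-7, 5, 8}.
Verification: at each break x_0, at least two indices attain the minimum of min_i(a_i + i · x_0).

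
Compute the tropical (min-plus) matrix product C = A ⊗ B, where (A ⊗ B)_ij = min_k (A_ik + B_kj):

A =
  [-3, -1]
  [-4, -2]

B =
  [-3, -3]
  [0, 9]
A ⊗ B =
  [-6, -6]
  [-7, -7]

Apply the min-plus product entry-by-entry:
  C[0][0] = min over k of (A[0][0] + B[0][0] = -3 + -3 = -6, A[0][1] + B[1][0] = -1 + 0 = -1) = -6 (attained at k = 0)
  C[0][1] = min over k of (A[0][0] + B[0][1] = -3 + -3 = -6, A[0][1] + B[1][1] = -1 + 9 = 8) = -6 (attained at k = 0)
  C[1][0] = min over k of (A[1][0] + B[0][0] = -4 + -3 = -7, A[1][1] + B[1][0] = -2 + 0 = -2) = -7 (attained at k = 0)
  C[1][1] = min over k of (A[1][0] + B[0][1] = -4 + -3 = -7, A[1][1] + B[1][1] = -2 + 9 = 7) = -7 (attained at k = 0)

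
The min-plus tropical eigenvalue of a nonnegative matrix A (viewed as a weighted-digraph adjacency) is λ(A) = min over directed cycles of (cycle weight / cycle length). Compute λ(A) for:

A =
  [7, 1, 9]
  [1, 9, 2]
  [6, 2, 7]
λ(A) = 1

Enumerate directed cycles and compute their means (weight / length). Sample:
  cycle 0 → 0: weight = 7, length = 1, mean = 7/1 ≈ 7.000
  cycle 1 → 1: weight = 9, length = 1, mean = 9/1 ≈ 9.000
  cycle 2 → 2: weight = 7, length = 1, mean = 7/1 ≈ 7.000
  cycle 0 → 1 → 0: weight = 2, length = 2, mean = 2/2 ≈ 1.000
  cycle 0 → 2 → 0: weight = 15, length = 2, mean = 15/2 ≈ 7.500
  cycle 1 → 0 → 1: weight = 2, length = 2, mean = 2/2 ≈ 1.000
Minimum mean = 1.000, attained e.g. along the cycle 0 → 1 → 0 with weight 2 and length 2. So λ(A) = 2/2 = 1.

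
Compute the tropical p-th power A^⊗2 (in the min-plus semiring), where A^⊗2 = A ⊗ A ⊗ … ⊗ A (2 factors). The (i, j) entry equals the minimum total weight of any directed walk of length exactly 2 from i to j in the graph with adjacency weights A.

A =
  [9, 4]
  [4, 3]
A^⊗2 =
  [8, 7]
  [7, 6]

Each entry (A^⊗2)_ij equals the minimum over all length-2 walks i = v_0 → v_1 → … → v_2 = j of Σ_t A[v_t][v_{t+1}]. For example, for (i, j) = (0, 1) we minimise over 2 possible intermediate vertex sequences; the minimum is 7, attained along the walk 0 → 1 → 1.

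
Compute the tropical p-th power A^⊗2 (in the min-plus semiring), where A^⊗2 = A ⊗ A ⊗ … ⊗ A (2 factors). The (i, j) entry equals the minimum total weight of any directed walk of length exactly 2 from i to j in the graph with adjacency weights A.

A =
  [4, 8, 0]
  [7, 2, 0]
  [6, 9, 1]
A^⊗2 =
  [6, 9, 1]
  [6, 4, 1]
  [7, 10, 2]

Each entry (A^⊗2)_ij equals the minimum over all length-2 walks i = v_0 → v_1 → … → v_2 = j of Σ_t A[v_t][v_{t+1}]. For example, for (i, j) = (0, 2) we minimise over 3 possible intermediate vertex sequences; the minimum is 1, attained along the walk 0 → 2 → 2.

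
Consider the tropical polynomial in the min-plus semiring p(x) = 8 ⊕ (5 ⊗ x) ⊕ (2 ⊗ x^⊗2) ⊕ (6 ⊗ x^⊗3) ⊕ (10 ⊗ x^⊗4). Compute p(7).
p(7) = 8

A tropical monomial a ⊗ x^⊗i evaluates to a + i · x. Evaluating each term at x = 7:
  Term 0 contributes 8 + 0 · 7 = 8
  Term 1 contributes 5 + 1 · 7 = 12
  Term 2 contributes 2 + 2 · 7 = 16
  Term 3 contributes 6 + 3 · 7 = 27
  Term 4 contributes 10 + 4 · 7 = 38
p(7) = ⊕ of these = min[8, 12, 16, 27, 38] = 8.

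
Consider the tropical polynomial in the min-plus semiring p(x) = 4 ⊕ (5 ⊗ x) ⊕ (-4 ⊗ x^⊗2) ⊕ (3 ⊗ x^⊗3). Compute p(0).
p(0) = -4

A tropical monomial a ⊗ x^⊗i evaluates to a + i · x. Evaluating each term at x = 0:
  Term 0 contributes 4 + 0 · 0 = 4
  Term 1 contributes 5 + 1 · 0 = 5
  Term 2 contributes -4 + 2 · 0 = -4
  Term 3 contributes 3 + 3 · 0 = 3
p(0) = ⊕ of these = min[4, 5, -4, 3] = -4.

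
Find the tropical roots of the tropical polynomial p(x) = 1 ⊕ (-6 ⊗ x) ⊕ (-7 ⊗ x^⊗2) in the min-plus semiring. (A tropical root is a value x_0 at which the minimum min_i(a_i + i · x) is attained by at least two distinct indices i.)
Roots: {1, 7}

Each tropical root is a break point of the lower envelope of the lines y = a_i + i · x (there are 3 lines, with slopes 0, 1, ..., 2). Only the lines that attain the minimum somewhere contribute to roots; other lines are dominated. Here the surviving (envelope) indices are i = 2, i = 1, i = 0.
Intersections between consecutive envelope lines give the roots: for adjacent envelope indices i < j the intersection is x = (a_i − a_j) / (j − i). Reading off the sorted break points: {1, 7}.
Verification: at each break x_0, at least two indices attain the minimum of min_i(a_i + i · x_0).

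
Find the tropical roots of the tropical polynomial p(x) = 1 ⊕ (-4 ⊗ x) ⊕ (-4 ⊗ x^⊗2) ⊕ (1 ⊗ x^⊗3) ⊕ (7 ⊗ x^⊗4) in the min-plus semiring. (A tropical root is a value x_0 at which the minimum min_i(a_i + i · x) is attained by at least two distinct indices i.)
Roots: {-6, -5, 0, 5}

Each tropical root is a break point of the lower envelope of the lines y = a_i + i · x (there are 5 lines, with slopes 0, 1, ..., 4). Only the lines that attain the minimum somewhere contribute to roots; other lines are dominated. Here the surviving (envelope) indices are i = 4, i = 3, i = 2, i = 1, i = 0.
Intersections between consecutive envelope lines give the roots: for adjacent envelope indices i < j the intersection is x = (a_i − a_j) / (j − i). Reading off the sorted break points: {-6, -5, 0, 5}.
Verification: at each break x_0, at least two indices attain the minimum of min_i(a_i + i · x_0).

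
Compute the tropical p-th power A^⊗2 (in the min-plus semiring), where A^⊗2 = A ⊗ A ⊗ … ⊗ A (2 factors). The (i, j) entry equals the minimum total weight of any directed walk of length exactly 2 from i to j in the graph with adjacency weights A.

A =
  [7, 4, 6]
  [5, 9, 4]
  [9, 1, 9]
A^⊗2 =
  [9, 7, 8]
  [12, 5, 11]
  [6, 10, 5]

Each entry (A^⊗2)_ij equals the minimum over all length-2 walks i = v_0 → v_1 → … → v_2 = j of Σ_t A[v_t][v_{t+1}]. For example, for (i, j) = (0, 2) we minimise over 3 possible intermediate vertex sequences; the minimum is 8, attained along the walk 0 → 1 → 2.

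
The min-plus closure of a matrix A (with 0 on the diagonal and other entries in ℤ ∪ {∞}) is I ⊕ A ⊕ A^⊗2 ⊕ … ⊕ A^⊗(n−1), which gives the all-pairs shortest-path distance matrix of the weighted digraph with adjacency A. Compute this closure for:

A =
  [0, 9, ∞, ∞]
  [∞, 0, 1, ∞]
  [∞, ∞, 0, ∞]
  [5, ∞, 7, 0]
Closure =
  [0, 9, 10, ∞]
  [∞, 0, 1, ∞]
  [∞, ∞, 0, ∞]
  [5, 14, 7, 0]

This is the Floyd-Warshall all-pairs shortest-path computation. For each intermediate vertex k = 0, 1, …, 3, update dist[i][j] ← min(dist[i][j], dist[i][k] + dist[k][j]). The final matrix gives, for each (i, j), the minimum total weight of any directed path from i to j (possibly empty when i = j).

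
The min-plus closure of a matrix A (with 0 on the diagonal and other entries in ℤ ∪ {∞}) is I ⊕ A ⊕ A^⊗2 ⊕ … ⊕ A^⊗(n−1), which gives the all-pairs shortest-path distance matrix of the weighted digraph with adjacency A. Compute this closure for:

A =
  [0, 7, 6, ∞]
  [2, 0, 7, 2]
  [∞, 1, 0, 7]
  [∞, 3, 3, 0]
Closure =
  [0, 7, 6, 9]
  [2, 0, 5, 2]
  [3, 1, 0, 3]
  [5, 3, 3, 0]

This is the Floyd-Warshall all-pairs shortest-path computation. For each intermediate vertex k = 0, 1, …, 3, update dist[i][j] ← min(dist[i][j], dist[i][k] + dist[k][j]). The final matrix gives, for each (i, j), the minimum total weight of any directed path from i to j (possibly empty when i = j).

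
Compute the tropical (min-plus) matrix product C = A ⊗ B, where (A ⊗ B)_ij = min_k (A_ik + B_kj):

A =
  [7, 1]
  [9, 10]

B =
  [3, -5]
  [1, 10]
A ⊗ B =
  [2, 2]
  [11, 4]

Apply the min-plus product entry-by-entry:
  C[0][0] = min over k of (A[0][0] + B[0][0] = 7 + 3 = 10, A[0][1] + B[1][0] = 1 + 1 = 2) = 2 (attained at k = 1)
  C[0][1] = min over k of (A[0][0] + B[0][1] = 7 + -5 = 2, A[0][1] + B[1][1] = 1 + 10 = 11) = 2 (attained at k = 0)
  C[1][0] = min over k of (A[1][0] + B[0][0] = 9 + 3 = 12, A[1][1] + B[1][0] = 10 + 1 = 11) = 11 (attained at k = 1)
  C[1][1] = min over k of (A[1][0] + B[0][1] = 9 + -5 = 4, A[1][1] + B[1][1] = 10 + 10 = 20) = 4 (attained at k = 0)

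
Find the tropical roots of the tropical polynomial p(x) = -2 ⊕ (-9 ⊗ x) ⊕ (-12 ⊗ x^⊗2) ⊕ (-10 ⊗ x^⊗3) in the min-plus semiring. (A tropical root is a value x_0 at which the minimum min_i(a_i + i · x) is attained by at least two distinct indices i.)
Roots: {-2, 3, 7}

Each tropical root is a break point of the lower envelope of the lines y = a_i + i · x (there are 4 lines, with slopes 0, 1, ..., 3). Only the lines that attain the minimum somewhere contribute to roots; other lines are dominated. Here the surviving (envelope) indices are i = 3, i = 2, i = 1, i = 0.
Intersections between consecutive envelope lines give the roots: for adjacent envelope indices i < j the intersection is x = (a_i − a_j) / (j − i). Reading off the sorted break points: {-2, 3, 7}.
Verification: at each break x_0, at least two indices attain the minimum of min_i(a_i + i · x_0).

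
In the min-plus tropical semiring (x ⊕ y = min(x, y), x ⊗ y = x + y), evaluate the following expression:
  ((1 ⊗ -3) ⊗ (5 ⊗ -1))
((1 ⊗ -3) ⊗ (5 ⊗ -1)) = 2

Expand innermost to outermost. Recall ⊕ takes the minimum of its arguments and ⊗ takes their sum. Working out the expression ((1 ⊗ -3) ⊗ (5 ⊗ -1)) gives 2.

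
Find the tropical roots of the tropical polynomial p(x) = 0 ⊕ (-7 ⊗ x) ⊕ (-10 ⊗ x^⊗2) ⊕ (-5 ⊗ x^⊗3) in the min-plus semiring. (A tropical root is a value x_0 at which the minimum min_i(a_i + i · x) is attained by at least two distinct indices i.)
Roots: {-5, 3, 7}

Each tropical root is a break point of the lower envelope of the lines y = a_i + i · x (there are 4 lines, with slopes 0, 1, ..., 3). Only the lines that attain the minimum somewhere contribute to roots; other lines are dominated. Here the surviving (envelope) indices are i = 3, i = 2, i = 1, i = 0.
Intersections between consecutive envelope lines give the roots: for adjacent envelope indices i < j the intersection is x = (a_i − a_j) / (j − i). Reading off the sorted break points: {-5, 3, 7}.
Verification: at each break x_0, at least two indices attain the minimum of min_i(a_i + i · x_0).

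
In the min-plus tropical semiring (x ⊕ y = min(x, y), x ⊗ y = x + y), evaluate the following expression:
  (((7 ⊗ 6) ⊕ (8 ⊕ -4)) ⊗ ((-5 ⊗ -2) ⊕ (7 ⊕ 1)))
(((7 ⊗ 6) ⊕ (8 ⊕ -4)) ⊗ ((-5 ⊗ -2) ⊕ (7 ⊕ 1))) = -11

Expand innermost to outermost. Recall ⊕ takes the minimum of its arguments and ⊗ takes their sum. Working out the expression (((7 ⊗ 6) ⊕ (8 ⊕ -4)) ⊗ ((-5 ⊗ -2) ⊕ (7 ⊕ 1))) gives -11.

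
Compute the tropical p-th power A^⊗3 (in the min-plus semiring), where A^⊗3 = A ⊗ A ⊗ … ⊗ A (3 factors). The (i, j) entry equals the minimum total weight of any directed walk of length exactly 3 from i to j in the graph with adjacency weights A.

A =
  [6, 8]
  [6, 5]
A^⊗3 =
  [18, 18]
  [16, 15]

Each entry (A^⊗3)_ij equals the minimum over all length-3 walks i = v_0 → v_1 → … → v_3 = j of Σ_t A[v_t][v_{t+1}]. For example, for (i, j) = (0, 1) we minimise over 4 possible intermediate vertex sequences; the minimum is 18, attained along the walk 0 → 1 → 1 → 1.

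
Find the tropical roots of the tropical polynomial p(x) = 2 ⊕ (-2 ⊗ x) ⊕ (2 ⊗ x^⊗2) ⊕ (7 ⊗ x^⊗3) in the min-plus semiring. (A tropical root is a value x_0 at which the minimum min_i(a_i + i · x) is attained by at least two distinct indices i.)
Roots: {-5, -4, 4}

Each tropical root is a break point of the lower envelope of the lines y = a_i + i · x (there are 4 lines, with slopes 0, 1, ..., 3). Only the lines that attain the minimum somewhere contribute to roots; other lines are dominated. Here the surviving (envelope) indices are i = 3, i = 2, i = 1, i = 0.
Intersections between consecutive envelope lines give the roots: for adjacent envelope indices i < j the intersection is x = (a_i − a_j) / (j − i). Reading off the sorted break points: {-5, -4, 4}.
Verification: at each break x_0, at least two indices attain the minimum of min_i(a_i + i · x_0).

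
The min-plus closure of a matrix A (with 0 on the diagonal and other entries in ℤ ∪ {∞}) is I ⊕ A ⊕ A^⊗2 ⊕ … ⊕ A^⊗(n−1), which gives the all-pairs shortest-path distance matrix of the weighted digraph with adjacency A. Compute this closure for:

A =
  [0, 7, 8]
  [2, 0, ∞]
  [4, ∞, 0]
Closure =
  [0, 7, 8]
  [2, 0, 10]
  [4, 11, 0]

This is the Floyd-Warshall all-pairs shortest-path computation. For each intermediate vertex k = 0, 1, …, 2, update dist[i][j] ← min(dist[i][j], dist[i][k] + dist[k][j]). The final matrix gives, for each (i, j), the minimum total weight of any directed path from i to j (possibly empty when i = j).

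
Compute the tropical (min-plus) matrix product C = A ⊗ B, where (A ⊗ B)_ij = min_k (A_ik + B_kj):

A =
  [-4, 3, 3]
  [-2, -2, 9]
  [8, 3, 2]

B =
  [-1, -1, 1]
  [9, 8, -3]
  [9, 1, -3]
A ⊗ B =
  [-5, -5, -3]
  [-3, -3, -5]
  [7, 3, -1]

Apply the min-plus product entry-by-entry:
  C[0][0] = min over k of (A[0][0] + B[0][0] = -4 + -1 = -5, A[0][1] + B[1][0] = 3 + 9 = 12, A[0][2] + B[2][0] = 3 + 9 = 12) = -5 (attained at k = 0)
  C[0][1] = min over k of (A[0][0] + B[0][1] = -4 + -1 = -5, A[0][1] + B[1][1] = 3 + 8 = 11, A[0][2] + B[2][1] = 3 + 1 = 4) = -5 (attained at k = 0)
  C[0][2] = min over k of (A[0][0] + B[0][2] = -4 + 1 = -3, A[0][1] + B[1][2] = 3 + -3 = 0, A[0][2] + B[2][2] = 3 + -3 = 0) = -3 (attained at k = 0)
  C[1][0] = min over k of (A[1][0] + B[0][0] = -2 + -1 = -3, A[1][1] + B[1][0] = -2 + 9 = 7, A[1][2] + B[2][0] = 9 + 9 = 18) = -3 (attained at k = 0)
  C[1][1] = min over k of (A[1][0] + B[0][1] = -2 + -1 = -3, A[1][1] + B[1][1] = -2 + 8 = 6, A[1][2] + B[2][1] = 9 + 1 = 10) = -3 (attained at k = 0)
  C[1][2] = min over k of (A[1][0] + B[0][2] = -2 + 1 = -1, A[1][1] + B[1][2] = -2 + -3 = -5, A[1][2] + B[2][2] = 9 + -3 = 6) = -5 (attained at k = 1)
  C[2][0] = min over k of (A[2][0] + B[0][0] = 8 + -1 = 7, A[2][1] + B[1][0] = 3 + 9 = 12, A[2][2] + B[2][0] = 2 + 9 = 11) = 7 (attained at k = 0)
  C[2][1] = min over k of (A[2][0] + B[0][1] = 8 + -1 = 7, A[2][1] + B[1][1] = 3 + 8 = 11, A[2][2] + B[2][1] = 2 + 1 = 3) = 3 (attained at k = 2)
  C[2][2] = min over k of (A[2][0] + B[0][2] = 8 + 1 = 9, A[2][1] + B[1][2] = 3 + -3 = 0, A[2][2] + B[2][2] = 2 + -3 = -1) = -1 (attained at k = 2)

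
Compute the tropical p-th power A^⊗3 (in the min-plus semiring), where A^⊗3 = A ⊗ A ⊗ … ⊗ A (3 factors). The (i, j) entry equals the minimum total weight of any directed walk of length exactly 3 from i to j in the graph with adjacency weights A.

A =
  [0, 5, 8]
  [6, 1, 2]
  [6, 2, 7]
A^⊗3 =
  [0, 5, 7]
  [6, 3, 4]
  [6, 4, 5]

Each entry (A^⊗3)_ij equals the minimum over all length-3 walks i = v_0 → v_1 → … → v_3 = j of Σ_t A[v_t][v_{t+1}]. For example, for (i, j) = (0, 2) we minimise over 9 possible intermediate vertex sequences; the minimum is 7, attained along the walk 0 → 0 → 1 → 2.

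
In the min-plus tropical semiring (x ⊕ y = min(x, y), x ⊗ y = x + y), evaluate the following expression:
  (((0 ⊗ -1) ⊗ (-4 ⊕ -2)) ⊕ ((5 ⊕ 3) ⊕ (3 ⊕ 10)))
(((0 ⊗ -1) ⊗ (-4 ⊕ -2)) ⊕ ((5 ⊕ 3) ⊕ (3 ⊕ 10))) = -5

Expand innermost to outermost. Recall ⊕ takes the minimum of its arguments and ⊗ takes their sum. Working out the expression (((0 ⊗ -1) ⊗ (-4 ⊕ -2)) ⊕ ((5 ⊕ 3) ⊕ (3 ⊕ 10))) gives -5.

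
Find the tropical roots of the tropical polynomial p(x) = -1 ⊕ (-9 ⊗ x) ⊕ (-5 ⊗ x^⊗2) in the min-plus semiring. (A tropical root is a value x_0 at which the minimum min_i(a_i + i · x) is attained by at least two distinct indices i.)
Roots: {-4, 8}

Each tropical root is a break point of the lower envelope of the lines y = a_i + i · x (there are 3 lines, with slopes 0, 1, ..., 2). Only the lines that attain the minimum somewhere contribute to roots; other lines are dominated. Here the surviving (envelope) indices are i = 2, i = 1, i = 0.
Intersections between consecutive envelope lines give the roots: for adjacent envelope indices i < j the intersection is x = (a_i − a_j) / (j − i). Reading off the sorted break points: {-4, 8}.
Verification: at each break x_0, at least two indices attain the minimum of min_i(a_i + i · x_0).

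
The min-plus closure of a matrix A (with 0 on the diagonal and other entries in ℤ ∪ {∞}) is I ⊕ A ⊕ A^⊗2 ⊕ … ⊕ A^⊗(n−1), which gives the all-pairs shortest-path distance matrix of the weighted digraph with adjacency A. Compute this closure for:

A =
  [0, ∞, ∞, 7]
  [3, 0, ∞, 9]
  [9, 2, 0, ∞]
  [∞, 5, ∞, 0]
Closure =
  [0, 12, ∞, 7]
  [3, 0, ∞, 9]
  [5, 2, 0, 11]
  [8, 5, ∞, 0]

This is the Floyd-Warshall all-pairs shortest-path computation. For each intermediate vertex k = 0, 1, …, 3, update dist[i][j] ← min(dist[i][j], dist[i][k] + dist[k][j]). The final matrix gives, for each (i, j), the minimum total weight of any directed path from i to j (possibly empty when i = j).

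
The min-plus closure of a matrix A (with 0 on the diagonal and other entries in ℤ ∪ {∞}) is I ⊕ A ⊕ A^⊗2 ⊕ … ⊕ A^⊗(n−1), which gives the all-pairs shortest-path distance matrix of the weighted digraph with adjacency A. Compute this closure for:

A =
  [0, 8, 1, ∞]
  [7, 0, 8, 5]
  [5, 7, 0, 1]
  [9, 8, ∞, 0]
Closure =
  [0, 8, 1, 2]
  [7, 0, 8, 5]
  [5, 7, 0, 1]
  [9, 8, 10, 0]

This is the Floyd-Warshall all-pairs shortest-path computation. For each intermediate vertex k = 0, 1, …, 3, update dist[i][j] ← min(dist[i][j], dist[i][k] + dist[k][j]). The final matrix gives, for each (i, j), the minimum total weight of any directed path from i to j (possibly empty when i = j).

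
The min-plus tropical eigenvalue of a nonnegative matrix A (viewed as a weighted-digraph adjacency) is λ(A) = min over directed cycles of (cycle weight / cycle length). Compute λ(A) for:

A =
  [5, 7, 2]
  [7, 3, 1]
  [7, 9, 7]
λ(A) = 3

Enumerate directed cycles and compute their means (weight / length). Sample:
  cycle 0 → 0: weight = 5, length = 1, mean = 5/1 ≈ 5.000
  cycle 1 → 1: weight = 3, length = 1, mean = 3/1 ≈ 3.000
  cycle 2 → 2: weight = 7, length = 1, mean = 7/1 ≈ 7.000
  cycle 0 → 1 → 0: weight = 14, length = 2, mean = 14/2 ≈ 7.000
  cycle 0 → 2 → 0: weight = 9, length = 2, mean = 9/2 ≈ 4.500
  cycle 1 → 0 → 1: weight = 14, length = 2, mean = 14/2 ≈ 7.000
Minimum mean = 3.000, attained e.g. along the cycle 1 → 1 with weight 3 and length 1. So λ(A) = 3/1 = 3.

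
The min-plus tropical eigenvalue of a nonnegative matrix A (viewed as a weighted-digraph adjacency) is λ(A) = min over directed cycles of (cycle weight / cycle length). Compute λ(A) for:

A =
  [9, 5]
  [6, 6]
λ(A) = 11/2

Enumerate directed cycles and compute their means (weight / length). Sample:
  cycle 0 → 0: weight = 9, length = 1, mean = 9/1 ≈ 9.000
  cycle 1 → 1: weight = 6, length = 1, mean = 6/1 ≈ 6.000
  cycle 0 → 1 → 0: weight = 11, length = 2, mean = 11/2 ≈ 5.500
  cycle 1 → 0 → 1: weight = 11, length = 2, mean = 11/2 ≈ 5.500
Minimum mean = 5.500, attained e.g. along the cycle 0 → 1 → 0 with weight 11 and length 2. So λ(A) = 11/2 = 11/2.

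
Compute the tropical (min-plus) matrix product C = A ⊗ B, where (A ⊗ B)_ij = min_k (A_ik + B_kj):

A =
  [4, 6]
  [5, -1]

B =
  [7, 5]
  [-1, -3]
A ⊗ B =
  [5, 3]
  [-2, -4]

Apply the min-plus product entry-by-entry:
  C[0][0] = min over k of (A[0][0] + B[0][0] = 4 + 7 = 11, A[0][1] + B[1][0] = 6 + -1 = 5) = 5 (attained at k = 1)
  C[0][1] = min over k of (A[0][0] + B[0][1] = 4 + 5 = 9, A[0][1] + B[1][1] = 6 + -3 = 3) = 3 (attained at k = 1)
  C[1][0] = min over k of (A[1][0] + B[0][0] = 5 + 7 = 12, A[1][1] + B[1][0] = -1 + -1 = -2) = -2 (attained at k = 1)
  C[1][1] = min over k of (A[1][0] + B[0][1] = 5 + 5 = 10, A[1][1] + B[1][1] = -1 + -3 = -4) = -4 (attained at k = 1)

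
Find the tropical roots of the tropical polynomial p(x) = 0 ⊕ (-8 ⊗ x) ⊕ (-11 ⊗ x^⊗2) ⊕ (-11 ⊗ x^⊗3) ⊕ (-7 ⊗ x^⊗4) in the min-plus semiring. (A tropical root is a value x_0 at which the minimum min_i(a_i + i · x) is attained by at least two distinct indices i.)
Roots: {-4, 0, 3, 8}

Each tropical root is a break point of the lower envelope of the lines y = a_i + i · x (there are 5 lines, with slopes 0, 1, ..., 4). Only the lines that attain the minimum somewhere contribute to roots; other lines are dominated. Here the surviving (envelope) indices are i = 4, i = 3, i = 2, i = 1, i = 0.
Intersections between consecutive envelope lines give the roots: for adjacent envelope indices i < j the intersection is x = (a_i − a_j) / (j − i). Reading off the sorted break points: {-4, 0, 3, 8}.
Verification: at each break x_0, at least two indices attain the minimum of min_i(a_i + i · x_0).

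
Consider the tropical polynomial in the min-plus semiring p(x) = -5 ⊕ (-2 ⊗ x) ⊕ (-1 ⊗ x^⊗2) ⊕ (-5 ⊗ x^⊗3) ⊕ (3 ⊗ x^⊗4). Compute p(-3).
p(-3) = -14

A tropical monomial a ⊗ x^⊗i evaluates to a + i · x. Evaluating each term at x = -3:
  Term 0 contributes -5 + 0 · -3 = -5
  Term 1 contributes -2 + 1 · -3 = -5
  Term 2 contributes -1 + 2 · -3 = -7
  Term 3 contributes -5 + 3 · -3 = -14
  Term 4 contributes 3 + 4 · -3 = -9
p(-3) = ⊕ of these = min[-5, -5, -7, -14, -9] = -14.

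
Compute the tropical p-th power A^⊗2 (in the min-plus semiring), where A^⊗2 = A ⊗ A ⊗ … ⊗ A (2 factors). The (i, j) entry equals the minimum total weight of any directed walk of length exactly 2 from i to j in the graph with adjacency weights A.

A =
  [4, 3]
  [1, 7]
A^⊗2 =
  [4, 7]
  [5, 4]

Each entry (A^⊗2)_ij equals the minimum over all length-2 walks i = v_0 → v_1 → … → v_2 = j of Σ_t A[v_t][v_{t+1}]. For example, for (i, j) = (0, 1) we minimise over 2 possible intermediate vertex sequences; the minimum is 7, attained along the walk 0 → 0 → 1.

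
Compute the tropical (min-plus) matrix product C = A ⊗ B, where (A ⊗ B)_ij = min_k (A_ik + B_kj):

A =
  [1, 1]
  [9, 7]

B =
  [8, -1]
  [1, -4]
A ⊗ B =
  [2, -3]
  [8, 3]

Apply the min-plus product entry-by-entry:
  C[0][0] = min over k of (A[0][0] + B[0][0] = 1 + 8 = 9, A[0][1] + B[1][0] = 1 + 1 = 2) = 2 (attained at k = 1)
  C[0][1] = min over k of (A[0][0] + B[0][1] = 1 + -1 = 0, A[0][1] + B[1][1] = 1 + -4 = -3) = -3 (attained at k = 1)
  C[1][0] = min over k of (A[1][0] + B[0][0] = 9 + 8 = 17, A[1][1] + B[1][0] = 7 + 1 = 8) = 8 (attained at k = 1)
  C[1][1] = min over k of (A[1][0] + B[0][1] = 9 + -1 = 8, A[1][1] + B[1][1] = 7 + -4 = 3) = 3 (attained at k = 1)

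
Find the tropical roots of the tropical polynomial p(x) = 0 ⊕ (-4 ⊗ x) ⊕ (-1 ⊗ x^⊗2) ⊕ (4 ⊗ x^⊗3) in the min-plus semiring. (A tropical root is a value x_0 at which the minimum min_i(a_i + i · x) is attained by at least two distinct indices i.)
Roots: {-5, -3, 4}

Each tropical root is a break point of the lower envelope of the lines y = a_i + i · x (there are 4 lines, with slopes 0, 1, ..., 3). Only the lines that attain the minimum somewhere contribute to roots; other lines are dominated. Here the surviving (envelope) indices are i = 3, i = 2, i = 1, i = 0.
Intersections between consecutive envelope lines give the roots: for adjacent envelope indices i < j the intersection is x = (a_i − a_j) / (j − i). Reading off the sorted break points: {-5, -3, 4}.
Verification: at each break x_0, at least two indices attain the minimum of min_i(a_i + i · x_0).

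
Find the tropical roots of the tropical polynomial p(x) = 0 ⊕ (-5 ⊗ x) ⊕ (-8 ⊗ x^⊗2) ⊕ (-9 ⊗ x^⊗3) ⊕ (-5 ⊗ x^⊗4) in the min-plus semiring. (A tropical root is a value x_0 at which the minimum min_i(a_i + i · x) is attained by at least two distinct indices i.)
Roots: {-4, 1, 3, 5}

Each tropical root is a break point of the lower envelope of the lines y = a_i + i · x (there are 5 lines, with slopes 0, 1, ..., 4). Only the lines that attain the minimum somewhere contribute to roots; other lines are dominated. Here the surviving (envelope) indices are i = 4, i = 3, i = 2, i = 1, i = 0.
Intersections between consecutive envelope lines give the roots: for adjacent envelope indices i < j the intersection is x = (a_i − a_j) / (j − i). Reading off the sorted break points: {-4, 1, 3, 5}.
Verification: at each break x_0, at least two indices attain the minimum of min_i(a_i + i · x_0).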